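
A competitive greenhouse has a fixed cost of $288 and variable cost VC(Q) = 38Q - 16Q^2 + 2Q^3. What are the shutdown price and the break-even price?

AVC = 38 - 16Q + 2Q^2; minimized at Q = 4, giving min AVC = $6. That is the shutdown price.
ATC = 288/Q + 38 - 16Q + 2Q^2. Setting dATC/dQ = −288/Q^2 − 16 + 4Q = 0 gives Q = 6 (since 4·6^3 − 16·6^2 = 288).
min ATC = 288/6 + 38 − 16·6 + 2·6^2 = $62. That is the break-even price.
Between these two prices the firm operates at a loss; above $62 it earns a profit.

Shutdown price = $6; break-even price = $62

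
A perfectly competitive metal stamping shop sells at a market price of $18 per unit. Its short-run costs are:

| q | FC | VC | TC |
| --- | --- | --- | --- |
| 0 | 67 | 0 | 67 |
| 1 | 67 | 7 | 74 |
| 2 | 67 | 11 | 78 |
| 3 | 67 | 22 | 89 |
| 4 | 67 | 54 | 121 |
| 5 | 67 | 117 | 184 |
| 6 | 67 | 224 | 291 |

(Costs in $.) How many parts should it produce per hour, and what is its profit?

q = 3; profit = -$35

Tabulate TR − TC: q=0: -67; q=1: -56; q=2: -42; q=3: -35; q=4: -49; q=5: -94; q=6: -183.
Profit is maximized at q = 3. AVC there is 22/3 = $7.33 ≤ P, so producing beats shutting down (which would give -$67).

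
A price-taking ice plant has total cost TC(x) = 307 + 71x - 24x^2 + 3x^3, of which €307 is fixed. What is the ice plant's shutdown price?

The shutdown price is the minimum of AVC. VC = 71x - 24x^2 + 3x^3, so AVC = 71 - 24x + 3x^2.
dAVC/dx = -24 + 6x = 0 gives x = 4. min AVC = 71 - 24·4 + 3·4^2 = 23.
So the shutdown price is €23.

€23 per unit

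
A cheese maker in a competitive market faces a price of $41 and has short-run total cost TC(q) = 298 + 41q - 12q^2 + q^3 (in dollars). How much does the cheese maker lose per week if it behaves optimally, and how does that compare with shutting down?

Profit = -$42 at q = 8

AVC = 41 - 12q + q^2 has its minimum $5 at q = 6; price $41 clears that bar, so the firm operates.
With MC = 41 - 24q + 3q^2, P = MC on the upward-sloping part at q* = 8.
TR = 41·8 = 328. TC = 298 + 72 = 370. Profit = 328 − 370 = -$42.
By producing, the firm covers all variable cost plus $256 of fixed cost; shutting down would lose the full $298.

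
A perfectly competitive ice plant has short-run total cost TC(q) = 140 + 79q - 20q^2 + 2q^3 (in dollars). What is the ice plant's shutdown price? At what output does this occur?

Short-run supply begins at min AVC. From VC = 79q - 20q^2 + 2q^3, AVC = 79 - 20q + 2q^2.
dAVC/dq = -20 + 4q = 0 gives q = 5. min AVC = 79 - 20·5 + 2·5^2 = 29.
For P < $29 the firm produces nothing.

$29 per unit, at q = 5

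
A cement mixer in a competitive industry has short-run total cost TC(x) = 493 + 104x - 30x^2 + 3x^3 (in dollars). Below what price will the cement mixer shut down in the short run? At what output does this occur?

$29 per unit, at x = 5

The shutdown price is the minimum of AVC. VC = 104x - 30x^2 + 3x^3, so AVC = 104 - 30x + 3x^2.
dAVC/dx = -30 + 6x = 0 gives x = 5. min AVC = 104 - 30·5 + 3·5^2 = 29.
The firm shuts down for any P below $29.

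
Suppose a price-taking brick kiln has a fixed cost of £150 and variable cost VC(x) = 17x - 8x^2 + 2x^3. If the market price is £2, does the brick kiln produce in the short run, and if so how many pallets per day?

Shut down

Strip out fixed cost: VC = 17x - 8x^2 + 2x^3. Then AVC = 17 - 8x + 2x^2 and MC = 17 - 16x + 6x^2.
The AVC parabola has its vertex at x = 8/4 = 2, where AVC = 17 - 8·2 + 2·2^2 = £9.
Since P = £2 < min AVC = £9, price fails to cover variable cost at any output.
Best response: produce nothing and absorb the £150 fixed cost.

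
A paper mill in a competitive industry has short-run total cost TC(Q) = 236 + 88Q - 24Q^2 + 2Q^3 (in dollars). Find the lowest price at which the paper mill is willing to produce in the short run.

$16 per unit

The shutdown price is the minimum of AVC. VC = 88Q - 24Q^2 + 2Q^3, so AVC = 88 - 24Q + 2Q^2.
At the minimum of AVC, MC = AVC. MC = 88 - 48Q + 6Q^2; setting MC = AVC gives 4Q^2 - 24Q = 0, so Q = 6. min AVC = 16.
So the shutdown price is $16.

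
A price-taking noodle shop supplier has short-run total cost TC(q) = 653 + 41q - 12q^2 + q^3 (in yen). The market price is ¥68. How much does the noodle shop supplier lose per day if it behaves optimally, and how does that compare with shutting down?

Profit = -¥167 at q = 9

AVC = 41 - 12q + q^2 has its minimum ¥5 at q = 6; price ¥68 clears that bar, so the firm operates.
MC = 41 - 24q + 3q^2. Setting P = MC and taking the root on the rising branch gives q* = 9.
TR = 68·9 = 612. TC = 653 + 126 = 779. Profit = 612 − 779 = -¥167.
By producing, the firm covers all variable cost plus ¥486 of fixed cost; shutting down would lose the full ¥653.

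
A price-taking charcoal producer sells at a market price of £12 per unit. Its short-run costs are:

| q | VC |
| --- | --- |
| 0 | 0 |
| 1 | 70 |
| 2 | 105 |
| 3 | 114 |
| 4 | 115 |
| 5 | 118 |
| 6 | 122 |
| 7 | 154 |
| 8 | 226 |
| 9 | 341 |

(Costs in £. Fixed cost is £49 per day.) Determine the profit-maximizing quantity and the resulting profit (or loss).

q = 0 (shut down); profit = -£49

Compute π = P·q − TC at each output: q=0: -49; q=1: -107; q=2: -130; q=3: -127; q=4: -116; q=5: -107; q=6: -99; q=7: -119; q=8: -179; q=9: -282.
Profit is highest at q = 0. Equivalently, the lowest AVC in the table is 122/6 ≈ £20.33 at q = 6, and P = £12 falls below it — price never covers variable cost, so the firm shuts down and loses only its fixed cost.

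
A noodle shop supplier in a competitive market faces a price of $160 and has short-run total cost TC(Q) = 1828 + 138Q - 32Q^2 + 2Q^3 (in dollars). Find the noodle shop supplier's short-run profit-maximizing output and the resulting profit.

Profit = -$376 at Q = 11

AVC = 138 - 32Q + 2Q^2 has its minimum $10 at Q = 8; price $160 clears that bar, so the firm operates.
With MC = 138 - 64Q + 6Q^2, P = MC on the upward-sloping part at Q* = 11.
TR = 160·11 = 1760. TC = 1828 + 308 = 2136. Profit = 1760 − 2136 = -$376.
Shutting down would mean losing the fixed cost of $1828, so operating at a loss of $376 is better by $1452.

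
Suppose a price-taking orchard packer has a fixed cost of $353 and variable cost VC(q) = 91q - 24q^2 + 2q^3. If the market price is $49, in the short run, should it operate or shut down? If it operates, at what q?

Strip out fixed cost: VC = 91q - 24q^2 + 2q^3. Then AVC = 91 - 24q + 2q^2 and MC = 91 - 48q + 6q^2.
AVC hits its minimum where MC = AVC, at q = 6, giving min AVC = 91 - 24·6 + 2·6^2 = $19.
Since P = $49 ≥ min AVC = $19, price covers variable cost and the firm should produce.
Solving P = MC: 42 - 48q + 6q^2 = 0 ⇒ q = 1 or 7. On the upward-sloping branch, q* = 7.
Check: AVC at q = 7 is $21 ≤ P, so revenue covers variable cost.
Profit = P·q − TC = 49·7 − 500 = -$157, a loss, but smaller than the $353 fixed cost the firm would lose by shutting down.

Produce at q = 7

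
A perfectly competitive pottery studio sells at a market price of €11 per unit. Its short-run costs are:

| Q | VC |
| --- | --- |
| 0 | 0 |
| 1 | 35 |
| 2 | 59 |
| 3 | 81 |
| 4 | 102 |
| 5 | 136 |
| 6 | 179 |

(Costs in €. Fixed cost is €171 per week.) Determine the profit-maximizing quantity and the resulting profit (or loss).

Q = 0 (shut down); profit = -€171

Tabulate TR − TC: Q=0: -171; Q=1: -195; Q=2: -208; Q=3: -219; Q=4: -229; Q=5: -252; Q=6: -284.
Profit is highest at Q = 0. Equivalently, the lowest AVC in the table is 102/4 ≈ €25.50 at Q = 4, and P = €11 falls below it — price never covers variable cost, so the firm shuts down and loses only its fixed cost.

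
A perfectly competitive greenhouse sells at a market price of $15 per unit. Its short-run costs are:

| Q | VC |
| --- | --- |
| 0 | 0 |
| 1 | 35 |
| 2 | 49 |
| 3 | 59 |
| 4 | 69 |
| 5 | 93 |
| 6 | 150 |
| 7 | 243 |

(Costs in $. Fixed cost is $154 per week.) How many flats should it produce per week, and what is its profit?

Profit at each row (π = 15Q − TC): Q=0: -154; Q=1: -174; Q=2: -173; Q=3: -168; Q=4: -163; Q=5: -172; Q=6: -214; Q=7: -292.
Profit is highest at Q = 0. Equivalently, the lowest AVC in the table is 69/4 ≈ $17.25 at Q = 4, and P = $15 falls below it — price never covers variable cost, so the firm shuts down and loses only its fixed cost.

Q = 0 (shut down); profit = -$154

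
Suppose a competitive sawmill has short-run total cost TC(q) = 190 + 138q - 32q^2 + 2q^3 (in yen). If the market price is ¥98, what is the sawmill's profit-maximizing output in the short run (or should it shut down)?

Variable cost is VC = 138q - 32q^2 + 2q^3, so AVC = VC/q = 138 - 32q + 2q^2 and MC = dTC/dq = 138 - 64q + 6q^2.
AVC is minimized where dAVC/dq = -32 + 4q = 0, at q = 8; min AVC = 138 - 32·8 + 2·8^2 = ¥10.
Because ¥98 ≥ ¥10, revenue can cover variable cost; the firm operates.
Solving P = MC: 40 - 64q + 6q^2 = 0 ⇒ q = 2/3 or 10. On the upward-sloping branch, q* = 10.
Check: AVC at q = 10 is ¥18 ≤ P, so revenue covers variable cost.
Profit = P·q − TC = 98·10 − 370 = ¥610.

Produce at q = 10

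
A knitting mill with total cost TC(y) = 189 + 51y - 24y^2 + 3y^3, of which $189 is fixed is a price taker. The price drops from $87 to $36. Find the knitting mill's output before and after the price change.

AVC = 51 - 24y + 3y^2, minimized at y = 4 where min AVC = $3. MC = 51 - 48y + 9y^2.
At P = $87 ≥ min AVC, set P = MC on the rising branch: y = 6.
At P = $36 ≥ min AVC, set P = MC: y = 5. The firm stays open but cuts output.

Output falls from 6 to 5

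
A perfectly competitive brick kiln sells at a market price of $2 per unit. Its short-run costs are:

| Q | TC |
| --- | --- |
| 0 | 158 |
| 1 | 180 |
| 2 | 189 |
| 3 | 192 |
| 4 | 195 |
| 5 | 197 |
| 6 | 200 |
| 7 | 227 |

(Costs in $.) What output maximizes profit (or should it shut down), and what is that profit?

Profit at each row (π = 2Q − TC): Q=0: -158; Q=1: -178; Q=2: -185; Q=3: -186; Q=4: -187; Q=5: -187; Q=6: -188; Q=7: -213.
Profit is highest at Q = 0. Equivalently, the lowest AVC in the table is 42/6 ≈ $7 at Q = 6, and P = $2 falls below it — price never covers variable cost, so the firm shuts down and loses only its fixed cost.

Q = 0 (shut down); profit = -$158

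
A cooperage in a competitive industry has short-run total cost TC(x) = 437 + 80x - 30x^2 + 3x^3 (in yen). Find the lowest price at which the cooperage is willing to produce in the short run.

¥5 per unit

The firm shuts down when price falls below the minimum of average variable cost. AVC = VC/x = 80 - 30x + 3x^2.
At the minimum of AVC, MC = AVC. MC = 80 - 60x + 9x^2; setting MC = AVC gives 6x^2 - 30x = 0, so x = 5. min AVC = 5.
So the shutdown price is ¥5.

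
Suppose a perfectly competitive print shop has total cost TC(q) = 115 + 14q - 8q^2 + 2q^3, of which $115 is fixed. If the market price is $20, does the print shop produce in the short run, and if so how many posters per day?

Variable cost is VC = 14q - 8q^2 + 2q^3, so AVC = VC/q = 14 - 8q + 2q^2 and MC = dTC/dq = 14 - 16q + 6q^2.
AVC hits its minimum where MC = AVC, at q = 2, giving min AVC = 14 - 8·2 + 2·2^2 = $6.
P = $20 exceeds min AVC = $6, so the firm stays open.
P = MC gives -6 - 16q + 6q^2 = 0, with roots -1/3 and 3. Take the larger (rising MC): q* = 3.
Check: AVC at q = 3 is $8 ≤ P, so revenue covers variable cost.
Profit = P·q − TC = 20·3 − 139 = -$79, a loss, but smaller than the $115 fixed cost the firm would lose by shutting down.

Produce at q = 3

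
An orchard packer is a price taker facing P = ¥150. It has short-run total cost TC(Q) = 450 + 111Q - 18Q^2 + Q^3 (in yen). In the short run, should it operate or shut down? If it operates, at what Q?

Produce at Q = 13

Variable cost is VC = 111Q - 18Q^2 + Q^3, so AVC = VC/Q = 111 - 18Q + Q^2 and MC = dTC/dQ = 111 - 36Q + 3Q^2.
AVC is minimized where dAVC/dQ = -18 + 2Q = 0, at Q = 9; min AVC = 111 - 18·9 + 9^2 = ¥30.
Because ¥150 ≥ ¥30, revenue can cover variable cost; the firm operates.
P = MC gives -39 - 36Q + 3Q^2 = 0, with roots -1 and 13. Take the larger (rising MC): Q* = 13.
Check: AVC at Q = 13 is ¥46 ≤ P, so revenue covers variable cost.
Profit = P·Q − TC = 150·13 − 1048 = ¥902.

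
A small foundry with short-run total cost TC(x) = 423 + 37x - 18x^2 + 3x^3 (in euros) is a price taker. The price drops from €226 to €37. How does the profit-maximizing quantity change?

AVC = 37 - 18x + 3x^2, minimized at x = 3 where min AVC = €10. MC = 37 - 36x + 9x^2.
At P = €226 ≥ min AVC, set P = MC on the rising branch: x = 7.
At P = €37 ≥ min AVC, set P = MC: x = 4. The firm stays open but cuts output.

Output falls from 7 to 4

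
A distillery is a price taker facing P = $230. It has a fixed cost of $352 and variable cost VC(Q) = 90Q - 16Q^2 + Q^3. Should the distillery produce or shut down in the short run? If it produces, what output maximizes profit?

From TC, MC = TC'(Q) = 90 - 32Q + 3Q^2 and AVC = VC/Q = 90 - 16Q + Q^2.
The AVC parabola has its vertex at Q = 16/2 = 8, where AVC = 90 - 16·8 + 8^2 = $26.
P = $230 exceeds min AVC = $26, so the firm stays open.
P = MC gives -140 - 32Q + 3Q^2 = 0, with roots -10/3 and 14. Take the larger (rising MC): Q* = 14.
Check: AVC at Q = 14 is $62 ≤ P, so revenue covers variable cost.
Profit = P·Q − TC = 230·14 − 1220 = $2000.

Produce at Q = 14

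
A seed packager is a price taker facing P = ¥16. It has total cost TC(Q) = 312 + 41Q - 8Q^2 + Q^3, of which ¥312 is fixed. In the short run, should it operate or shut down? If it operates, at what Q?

Shut down

Strip out fixed cost: VC = 41Q - 8Q^2 + Q^3. Then AVC = 41 - 8Q + Q^2 and MC = 41 - 16Q + 3Q^2.
AVC is minimized where dAVC/dQ = -8 + 2Q = 0, at Q = 4; min AVC = 41 - 8·4 + 4^2 = ¥25.
Since P = ¥16 < min AVC = ¥25, price fails to cover variable cost at any output.
The firm minimizes its loss by shutting down and losing only its fixed cost of ¥312.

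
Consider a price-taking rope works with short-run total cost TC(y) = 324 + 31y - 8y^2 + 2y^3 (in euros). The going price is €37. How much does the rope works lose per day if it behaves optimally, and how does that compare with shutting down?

Profit = -€288 at y = 3

AVC = 31 - 8y + 2y^2; min AVC = €23 at y = 2. Since P = €37 ≥ min AVC, the firm produces.
MC = 31 - 16y + 6y^2. Setting P = MC and taking the root on the rising branch gives y* = 3.
TR = 37·3 = 111. TC = 324 + 75 = 399. Profit = 111 − 399 = -€288.
Shutting down would mean losing the fixed cost of €324, so operating at a loss of €288 is better by €36.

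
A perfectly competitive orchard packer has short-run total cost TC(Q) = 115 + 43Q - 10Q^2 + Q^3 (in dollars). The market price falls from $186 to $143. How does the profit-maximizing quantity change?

MC = 43 - 20Q + 3Q^2; the shutdown threshold is min AVC = $18 (at Q = 5).
With P = $186 above the shutdown price, P = MC gives Q = 11.
At P = $143 ≥ min AVC, set P = MC: Q = 10. The firm stays open but cuts output.

Output falls from 11 to 10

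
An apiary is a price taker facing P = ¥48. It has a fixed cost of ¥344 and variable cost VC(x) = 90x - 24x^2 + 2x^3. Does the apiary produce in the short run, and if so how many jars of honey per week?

From TC, MC = TC'(x) = 90 - 48x + 6x^2 and AVC = VC/x = 90 - 24x + 2x^2.
AVC hits its minimum where MC = AVC, at x = 6, giving min AVC = 90 - 24·6 + 2·6^2 = ¥18.
P = ¥48 exceeds min AVC = ¥18, so the firm stays open.
P = MC gives 42 - 48x + 6x^2 = 0, with roots 1 and 7. Take the larger (rising MC): x* = 7.
Check: AVC at x = 7 is ¥20 ≤ P, so revenue covers variable cost.
Profit = P·x − TC = 48·7 − 484 = -¥148, a loss, but smaller than the ¥344 fixed cost the firm would lose by shutting down.

Produce at x = 7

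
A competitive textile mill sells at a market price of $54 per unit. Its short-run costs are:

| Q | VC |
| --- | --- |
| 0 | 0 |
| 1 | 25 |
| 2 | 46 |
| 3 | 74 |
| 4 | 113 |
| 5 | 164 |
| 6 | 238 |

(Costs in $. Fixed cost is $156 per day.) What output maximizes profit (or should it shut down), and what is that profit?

Tabulate TR − TC: Q=0: -156; Q=1: -127; Q=2: -94; Q=3: -68; Q=4: -53; Q=5: -50; Q=6: -70.
Profit is maximized at Q = 5. AVC there is 164/5 = $32.80 ≤ P, so producing beats shutting down (which would give -$156).

Q = 5; profit = -$50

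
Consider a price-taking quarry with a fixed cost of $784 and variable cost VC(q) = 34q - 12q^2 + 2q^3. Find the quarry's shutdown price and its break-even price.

AVC = 34 - 12q + 2q^2; minimized at q = 3, giving min AVC = $16. That is the shutdown price.
ATC = 784/q + 34 - 12q + 2q^2. Setting dATC/dq = −784/q^2 − 12 + 4q = 0 gives q = 7 (since 4·7^3 − 12·7^2 = 784).
min ATC = 784/7 + 34 − 12·7 + 2·7^2 = $160. That is the break-even price.
Between these two prices the firm operates at a loss; above $160 it earns a profit.

Shutdown price = $16; break-even price = $160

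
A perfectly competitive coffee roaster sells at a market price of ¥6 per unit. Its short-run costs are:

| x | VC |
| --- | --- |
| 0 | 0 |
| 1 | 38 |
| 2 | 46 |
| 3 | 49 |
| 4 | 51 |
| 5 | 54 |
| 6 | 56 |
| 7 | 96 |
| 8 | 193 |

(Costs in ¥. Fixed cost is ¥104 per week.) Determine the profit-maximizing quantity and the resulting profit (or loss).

x = 0 (shut down); profit = -¥104

Compute π = P·x − TC at each output: x=0: -104; x=1: -136; x=2: -138; x=3: -135; x=4: -131; x=5: -128; x=6: -124; x=7: -158; x=8: -249.
Profit is highest at x = 0. Equivalently, the lowest AVC in the table is 56/6 ≈ ¥9.33 at x = 6, and P = ¥6 falls below it — price never covers variable cost, so the firm shuts down and loses only its fixed cost.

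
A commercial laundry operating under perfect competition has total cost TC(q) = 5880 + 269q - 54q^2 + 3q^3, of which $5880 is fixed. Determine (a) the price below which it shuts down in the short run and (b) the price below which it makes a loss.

Shutdown price = $26; break-even price = $521

Shutdown price = min AVC. AVC = 269 - 54q + 3q^2, with vertex at q = 9 and minimum $26.
ATC = 5880/q + 269 - 54q + 3q^2. Setting dATC/dq = −5880/q^2 − 54 + 6q = 0 gives q = 14 (since 6·14^3 − 54·14^2 = 5880).
min ATC = 5880/14 + 269 − 54·14 + 3·14^2 = $521. That is the break-even price.
For $26 ≤ P < $521 the firm produces at a loss; below $26 it shuts down.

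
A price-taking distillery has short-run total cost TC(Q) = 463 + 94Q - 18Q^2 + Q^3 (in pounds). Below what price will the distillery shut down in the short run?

£13 per unit

The shutdown price is the minimum of AVC. VC = 94Q - 18Q^2 + Q^3, so AVC = 94 - 18Q + Q^2.
dAVC/dQ = -18 + 2Q = 0 gives Q = 9. min AVC = 94 - 18·9 + 9^2 = 13.
The firm shuts down for any P below £13.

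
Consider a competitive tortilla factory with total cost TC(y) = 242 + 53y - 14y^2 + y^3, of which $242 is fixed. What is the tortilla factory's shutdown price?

The shutdown price is the minimum of AVC. VC = 53y - 14y^2 + y^3, so AVC = 53 - 14y + y^2.
At the minimum of AVC, MC = AVC. MC = 53 - 28y + 3y^2; setting MC = AVC gives 2y^2 - 14y = 0, so y = 7. min AVC = 4.
So the shutdown price is $4.

$4 per unit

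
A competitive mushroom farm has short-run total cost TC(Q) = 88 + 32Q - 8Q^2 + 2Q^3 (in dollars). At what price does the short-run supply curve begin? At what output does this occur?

$24 per unit, at Q = 2

The firm shuts down when price falls below the minimum of average variable cost. AVC = VC/Q = 32 - 8Q + 2Q^2.
At the minimum of AVC, MC = AVC. MC = 32 - 16Q + 6Q^2; setting MC = AVC gives 4Q^2 - 8Q = 0, so Q = 2. min AVC = 24.
So the shutdown price is $24.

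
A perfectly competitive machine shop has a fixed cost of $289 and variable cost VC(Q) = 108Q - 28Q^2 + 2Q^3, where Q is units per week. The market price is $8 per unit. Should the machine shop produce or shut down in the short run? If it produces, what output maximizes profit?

Shut down

Variable cost is VC = 108Q - 28Q^2 + 2Q^3, so AVC = VC/Q = 108 - 28Q + 2Q^2 and MC = dTC/dQ = 108 - 56Q + 6Q^2.
AVC hits its minimum where MC = AVC, at Q = 7, giving min AVC = 108 - 28·7 + 2·7^2 = $10.
P = $8 lies below min AVC = $10; no output level covers variable cost.
Shutting down limits the loss to fixed cost, $289.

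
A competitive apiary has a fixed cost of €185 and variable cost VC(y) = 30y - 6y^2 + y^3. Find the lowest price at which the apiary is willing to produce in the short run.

The shutdown price is the minimum of AVC. VC = 30y - 6y^2 + y^3, so AVC = 30 - 6y + y^2.
dAVC/dy = -6 + 2y = 0 gives y = 3. min AVC = 30 - 6·3 + 3^2 = 21.
So the shutdown price is €21.

€21 per unit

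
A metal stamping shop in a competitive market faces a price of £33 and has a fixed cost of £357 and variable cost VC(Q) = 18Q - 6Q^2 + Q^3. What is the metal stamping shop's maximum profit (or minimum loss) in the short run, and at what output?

AVC = 18 - 6Q + Q^2; min AVC = £9 at Q = 3. Since P = £33 ≥ min AVC, the firm produces.
MC = 18 - 12Q + 3Q^2. Setting P = MC and taking the root on the rising branch gives Q* = 5.
TR = 33·5 = 165. TC = 357 + 65 = 422. Profit = 165 − 422 = -£257.
Shutting down would mean losing the fixed cost of £357, so operating at a loss of £257 is better by £100.

Profit = -£257 at Q = 5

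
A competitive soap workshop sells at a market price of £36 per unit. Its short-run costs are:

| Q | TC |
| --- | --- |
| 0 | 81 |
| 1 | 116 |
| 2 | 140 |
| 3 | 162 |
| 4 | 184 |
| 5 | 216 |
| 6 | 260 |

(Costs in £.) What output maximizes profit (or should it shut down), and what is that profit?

Profit at each row (π = 36Q − TC): Q=0: -81; Q=1: -80; Q=2: -68; Q=3: -54; Q=4: -40; Q=5: -36; Q=6: -44.
Profit is maximized at Q = 5. AVC there is 135/5 = £27 ≤ P, so producing beats shutting down (which would give -£81).

Q = 5; profit = -£36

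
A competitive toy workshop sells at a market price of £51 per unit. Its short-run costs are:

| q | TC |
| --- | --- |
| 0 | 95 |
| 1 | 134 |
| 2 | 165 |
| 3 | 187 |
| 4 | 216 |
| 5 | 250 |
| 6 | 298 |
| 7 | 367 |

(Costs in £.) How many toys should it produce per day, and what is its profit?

Tabulate TR − TC: q=0: -95; q=1: -83; q=2: -63; q=3: -34; q=4: -12; q=5: 5; q=6: 8; q=7: -10.
Profit is maximized at q = 6. AVC there is 203/6 = £33.83 ≤ P, so producing beats shutting down (which would give -£95).

q = 6; profit = £8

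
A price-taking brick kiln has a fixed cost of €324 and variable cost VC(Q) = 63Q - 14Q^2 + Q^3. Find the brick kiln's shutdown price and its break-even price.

AVC = 63 - 14Q + Q^2; minimized at Q = 7, giving min AVC = €14. That is the shutdown price.
ATC = 324/Q + 63 - 14Q + Q^2. Setting dATC/dQ = −324/Q^2 − 14 + 2Q = 0 gives Q = 9 (since 2·9^3 − 14·9^2 = 324).
min ATC = 324/9 + 63 − 14·9 + 9^2 = €54. That is the break-even price.
For €14 ≤ P < €54 the firm produces at a loss; below €14 it shuts down.

Shutdown price = €14; break-even price = €54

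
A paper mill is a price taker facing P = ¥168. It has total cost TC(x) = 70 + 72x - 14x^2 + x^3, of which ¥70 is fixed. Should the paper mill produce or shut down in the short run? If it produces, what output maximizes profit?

Strip out fixed cost: VC = 72x - 14x^2 + x^3. Then AVC = 72 - 14x + x^2 and MC = 72 - 28x + 3x^2.
AVC hits its minimum where MC = AVC, at x = 7, giving min AVC = 72 - 14·7 + 7^2 = ¥23.
P = ¥168 exceeds min AVC = ¥23, so the firm stays open.
Set P = MC: 168 = 72 - 28x + 3x^2 → -96 - 28x + 3x^2 = 0. The roots are x = -8/3 and x = 12; the profit-maximizing output is on the rising part of MC, so x* = 12.
Check: AVC at x = 12 is ¥48 ≤ P, so revenue covers variable cost.
Profit = P·x − TC = 168·12 − 646 = ¥1370.

Produce at x = 12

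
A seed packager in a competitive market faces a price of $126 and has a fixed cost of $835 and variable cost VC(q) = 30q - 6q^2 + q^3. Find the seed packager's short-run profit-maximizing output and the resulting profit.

Profit = -$195 at q = 8

AVC = 30 - 6q + q^2; min AVC = $21 at q = 3. Since P = $126 ≥ min AVC, the firm produces.
With MC = 30 - 12q + 3q^2, P = MC on the upward-sloping part at q* = 8.
TR = 126·8 = 1008. TC = 835 + 368 = 1203. Profit = 1008 − 1203 = -$195.
That loss of $195 beats the $835 the firm would lose by shutting down; producing recovers $640 of fixed cost.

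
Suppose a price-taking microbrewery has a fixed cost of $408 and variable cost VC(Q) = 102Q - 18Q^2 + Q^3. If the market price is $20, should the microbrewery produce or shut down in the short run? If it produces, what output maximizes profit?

Variable cost is VC = 102Q - 18Q^2 + Q^3, so AVC = VC/Q = 102 - 18Q + Q^2 and MC = dTC/dQ = 102 - 36Q + 3Q^2.
The AVC parabola has its vertex at Q = 18/2 = 9, where AVC = 102 - 18·9 + 9^2 = $21.
Since P = $20 < min AVC = $21, price fails to cover variable cost at any output.
Shutting down limits the loss to fixed cost, $408.

Shut down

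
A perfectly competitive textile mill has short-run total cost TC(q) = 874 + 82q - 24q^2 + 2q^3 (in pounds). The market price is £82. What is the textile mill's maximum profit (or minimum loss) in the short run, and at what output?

Profit = -£362 at q = 8

AVC = 82 - 24q + 2q^2; min AVC = £10 at q = 6. Since P = £82 ≥ min AVC, the firm produces.
With MC = 82 - 48q + 6q^2, P = MC on the upward-sloping part at q* = 8.
TR = 82·8 = 656. TC = 874 + 144 = 1018. Profit = 656 − 1018 = -£362.
That loss of £362 beats the £874 the firm would lose by shutting down; producing recovers £512 of fixed cost.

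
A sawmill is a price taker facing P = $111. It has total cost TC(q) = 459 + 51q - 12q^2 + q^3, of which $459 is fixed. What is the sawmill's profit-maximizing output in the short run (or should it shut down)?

Variable cost is VC = 51q - 12q^2 + q^3, so AVC = VC/q = 51 - 12q + q^2 and MC = dTC/dq = 51 - 24q + 3q^2.
AVC is minimized where dAVC/dq = -12 + 2q = 0, at q = 6; min AVC = 51 - 12·6 + 6^2 = $15.
Since P = $111 ≥ min AVC = $15, price covers variable cost and the firm should produce.
Solving P = MC: -60 - 24q + 3q^2 = 0 ⇒ q = -2 or 10. On the upward-sloping branch, q* = 10.
Check: AVC at q = 10 is $31 ≤ P, so revenue covers variable cost.
Profit = P·q − TC = 111·10 − 769 = $341.

Produce at q = 10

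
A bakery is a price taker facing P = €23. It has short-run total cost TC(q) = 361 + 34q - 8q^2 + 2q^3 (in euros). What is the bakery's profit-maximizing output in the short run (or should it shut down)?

Strip out fixed cost: VC = 34q - 8q^2 + 2q^3. Then AVC = 34 - 8q + 2q^2 and MC = 34 - 16q + 6q^2.
AVC is minimized where dAVC/dq = -8 + 4q = 0, at q = 2; min AVC = 34 - 8·2 + 2·2^2 = €26.
With P < min AVC (€23 < €26), every unit sold adds to the loss.
Shutting down limits the loss to fixed cost, €361.

Shut down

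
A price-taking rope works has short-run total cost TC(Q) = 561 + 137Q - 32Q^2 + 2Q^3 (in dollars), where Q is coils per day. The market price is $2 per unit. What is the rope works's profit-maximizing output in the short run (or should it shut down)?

Shut down

Strip out fixed cost: VC = 137Q - 32Q^2 + 2Q^3. Then AVC = 137 - 32Q + 2Q^2 and MC = 137 - 64Q + 6Q^2.
The AVC parabola has its vertex at Q = 32/4 = 8, where AVC = 137 - 32·8 + 2·8^2 = $9.
P = $2 lies below min AVC = $9; no output level covers variable cost.
The firm minimizes its loss by shutting down and losing only its fixed cost of $561.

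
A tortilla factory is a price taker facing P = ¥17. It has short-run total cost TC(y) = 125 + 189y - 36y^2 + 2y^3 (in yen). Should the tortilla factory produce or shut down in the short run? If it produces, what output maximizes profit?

Strip out fixed cost: VC = 189y - 36y^2 + 2y^3. Then AVC = 189 - 36y + 2y^2 and MC = 189 - 72y + 6y^2.
The AVC parabola has its vertex at y = 36/4 = 9, where AVC = 189 - 36·9 + 2·9^2 = ¥27.
Since P = ¥17 < min AVC = ¥27, price fails to cover variable cost at any output.
The firm minimizes its loss by shutting down and losing only its fixed cost of ¥125.

Shut down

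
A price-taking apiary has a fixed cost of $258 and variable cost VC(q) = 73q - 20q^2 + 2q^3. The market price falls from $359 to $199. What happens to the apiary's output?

Output falls from 11 to 9

AVC = 73 - 20q + 2q^2, minimized at q = 5 where min AVC = $23. MC = 73 - 40q + 6q^2.
With P = $359 above the shutdown price, P = MC gives q = 11.
At P = $199 ≥ min AVC, set P = MC: q = 9. The firm stays open but cuts output.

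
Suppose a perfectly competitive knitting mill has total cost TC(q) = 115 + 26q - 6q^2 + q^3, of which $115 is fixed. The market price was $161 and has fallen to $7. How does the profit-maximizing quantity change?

AVC = 26 - 6q + q^2, minimized at q = 3 where min AVC = $17. MC = 26 - 12q + 3q^2.
At P = $161 ≥ min AVC, set P = MC on the rising branch: q = 9.
At P = $7 < min AVC = $17, price no longer covers variable cost at any output, so the firm shuts down: q = 0.

Output falls from 9 to 0 (the firm shuts down)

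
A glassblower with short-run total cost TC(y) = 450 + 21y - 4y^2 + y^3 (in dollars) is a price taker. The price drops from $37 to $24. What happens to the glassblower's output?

Output falls from 4 to 3

AVC = 21 - 4y + y^2, minimized at y = 2 where min AVC = $17. MC = 21 - 8y + 3y^2.
With P = $37 above the shutdown price, P = MC gives y = 4.
At P = $24 ≥ min AVC, set P = MC: y = 3. The firm stays open but cuts output.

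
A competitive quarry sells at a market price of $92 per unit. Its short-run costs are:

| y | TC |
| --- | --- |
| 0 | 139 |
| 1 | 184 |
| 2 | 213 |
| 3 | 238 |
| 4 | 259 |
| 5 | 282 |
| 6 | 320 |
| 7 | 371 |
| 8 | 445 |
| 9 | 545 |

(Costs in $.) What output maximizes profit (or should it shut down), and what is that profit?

y = 8; profit = $291

Profit at each row (π = 92y − TC): y=0: -139; y=1: -92; y=2: -29; y=3: 38; y=4: 109; y=5: 178; y=6: 232; y=7: 273; y=8: 291; y=9: 283.
Profit is maximized at y = 8. AVC there is 306/8 = $38.25 ≤ P, so producing beats shutting down (which would give -$139).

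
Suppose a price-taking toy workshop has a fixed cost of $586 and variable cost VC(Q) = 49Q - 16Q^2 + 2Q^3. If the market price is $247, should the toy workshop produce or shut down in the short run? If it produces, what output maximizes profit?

Produce at Q = 9

Strip out fixed cost: VC = 49Q - 16Q^2 + 2Q^3. Then AVC = 49 - 16Q + 2Q^2 and MC = 49 - 32Q + 6Q^2.
The AVC parabola has its vertex at Q = 16/4 = 4, where AVC = 49 - 16·4 + 2·4^2 = $17.
Since P = $247 ≥ min AVC = $17, price covers variable cost and the firm should produce.
Solving P = MC: -198 - 32Q + 6Q^2 = 0 ⇒ Q = -11/3 or 9. On the upward-sloping branch, Q* = 9.
Check: AVC at Q = 9 is $67 ≤ P, so revenue covers variable cost.
Profit = P·Q − TC = 247·9 − 1189 = $1034.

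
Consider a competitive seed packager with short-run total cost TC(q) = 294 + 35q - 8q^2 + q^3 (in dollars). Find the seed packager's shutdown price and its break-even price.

Shutdown price = min AVC. AVC = 35 - 8q + q^2, with vertex at q = 4 and minimum $19.
ATC = 294/q + 35 - 8q + q^2. Setting dATC/dq = −294/q^2 − 8 + 2q = 0 gives q = 7 (since 2·7^3 − 8·7^2 = 294).
min ATC = 294/7 + 35 − 8·7 + 7^2 = $70. That is the break-even price.
Between these two prices the firm operates at a loss; above $70 it earns a profit.

Shutdown price = $19; break-even price = $70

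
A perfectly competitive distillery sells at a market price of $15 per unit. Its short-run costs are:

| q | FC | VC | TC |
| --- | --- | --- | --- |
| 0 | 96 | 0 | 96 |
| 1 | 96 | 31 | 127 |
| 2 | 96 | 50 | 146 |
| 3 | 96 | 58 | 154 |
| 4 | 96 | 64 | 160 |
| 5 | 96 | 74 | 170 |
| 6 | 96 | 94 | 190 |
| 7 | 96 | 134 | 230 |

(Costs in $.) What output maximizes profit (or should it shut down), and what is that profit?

q = 5; profit = -$95

Tabulate TR − TC: q=0: -96; q=1: -112; q=2: -116; q=3: -109; q=4: -100; q=5: -95; q=6: -100; q=7: -125.
Profit is maximized at q = 5. AVC there is 74/5 = $14.80 ≤ P, so producing beats shutting down (which would give -$96).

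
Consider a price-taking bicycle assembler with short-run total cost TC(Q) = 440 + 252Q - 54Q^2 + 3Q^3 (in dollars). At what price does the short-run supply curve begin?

$9 per unit

The shutdown price is the minimum of AVC. VC = 252Q - 54Q^2 + 3Q^3, so AVC = 252 - 54Q + 3Q^2.
At the minimum of AVC, MC = AVC. MC = 252 - 108Q + 9Q^2; setting MC = AVC gives 6Q^2 - 54Q = 0, so Q = 9. min AVC = 9.
So the shutdown price is $9.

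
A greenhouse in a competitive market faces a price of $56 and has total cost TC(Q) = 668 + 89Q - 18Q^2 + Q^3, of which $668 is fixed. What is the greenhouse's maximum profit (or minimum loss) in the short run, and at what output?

Profit = -$184 at Q = 11

AVC = 89 - 18Q + Q^2 has its minimum $8 at Q = 9; price $56 clears that bar, so the firm operates.
MC = 89 - 36Q + 3Q^2. Setting P = MC and taking the root on the rising branch gives Q* = 11.
TR = 56·11 = 616. TC = 668 + 132 = 800. Profit = 616 − 800 = -$184.
Shutting down would mean losing the fixed cost of $668, so operating at a loss of $184 is better by $484.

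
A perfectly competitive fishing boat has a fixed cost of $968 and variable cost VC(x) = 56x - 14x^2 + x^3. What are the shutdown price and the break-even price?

Shutdown price = min AVC. AVC = 56 - 14x + x^2, with vertex at x = 7 and minimum $7.
ATC = 968/x + 56 - 14x + x^2. Setting dATC/dx = −968/x^2 − 14 + 2x = 0 gives x = 11 (since 2·11^3 − 14·11^2 = 968).
min ATC = 968/11 + 56 − 14·11 + 11^2 = $111. That is the break-even price.
For $7 ≤ P < $111 the firm produces at a loss; below $7 it shuts down.

Shutdown price = $7; break-even price = $111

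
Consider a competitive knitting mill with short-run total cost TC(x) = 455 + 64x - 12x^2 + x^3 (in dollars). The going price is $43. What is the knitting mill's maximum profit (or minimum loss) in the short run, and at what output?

AVC = 64 - 12x + x^2 has its minimum $28 at x = 6; price $43 clears that bar, so the firm operates.
With MC = 64 - 24x + 3x^2, P = MC on the upward-sloping part at x* = 7.
TR = 43·7 = 301. TC = 455 + 203 = 658. Profit = 301 − 658 = -$357.
Shutting down would mean losing the fixed cost of $455, so operating at a loss of $357 is better by $98.

Profit = -$357 at x = 7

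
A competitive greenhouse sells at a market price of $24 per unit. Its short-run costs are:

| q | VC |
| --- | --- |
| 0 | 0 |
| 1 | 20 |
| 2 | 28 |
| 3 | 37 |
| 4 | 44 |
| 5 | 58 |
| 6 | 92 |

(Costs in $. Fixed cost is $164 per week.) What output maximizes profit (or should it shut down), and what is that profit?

Tabulate TR − TC: q=0: -164; q=1: -160; q=2: -144; q=3: -129; q=4: -112; q=5: -102; q=6: -112.
Profit is maximized at q = 5. AVC there is 58/5 = $11.60 ≤ P, so producing beats shutting down (which would give -$164).

q = 5; profit = -$102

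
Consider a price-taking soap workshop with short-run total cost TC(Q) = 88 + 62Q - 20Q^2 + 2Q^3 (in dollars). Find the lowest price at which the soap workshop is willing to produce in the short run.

Short-run supply begins at min AVC. From VC = 62Q - 20Q^2 + 2Q^3, AVC = 62 - 20Q + 2Q^2.
At the minimum of AVC, MC = AVC. MC = 62 - 40Q + 6Q^2; setting MC = AVC gives 4Q^2 - 20Q = 0, so Q = 5. min AVC = 12.
The firm shuts down for any P below $12.

$12 per unit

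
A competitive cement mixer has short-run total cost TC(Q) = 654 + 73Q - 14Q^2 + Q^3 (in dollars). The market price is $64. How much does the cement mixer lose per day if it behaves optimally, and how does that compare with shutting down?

AVC = 73 - 14Q + Q^2 has its minimum $24 at Q = 7; price $64 clears that bar, so the firm operates.
MC = 73 - 28Q + 3Q^2. Setting P = MC and taking the root on the rising branch gives Q* = 9.
TR = 64·9 = 576. TC = 654 + 252 = 906. Profit = 576 − 906 = -$330.
Shutting down would mean losing the fixed cost of $654, so operating at a loss of $330 is better by $324.

Profit = -$330 at Q = 9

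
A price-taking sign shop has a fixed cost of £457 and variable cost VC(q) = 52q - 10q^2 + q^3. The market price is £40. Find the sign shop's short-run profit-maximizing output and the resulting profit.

AVC = 52 - 10q + q^2; min AVC = £27 at q = 5. Since P = £40 ≥ min AVC, the firm produces.
MC = 52 - 20q + 3q^2. Setting P = MC and taking the root on the rising branch gives q* = 6.
TR = 40·6 = 240. TC = 457 + 168 = 625. Profit = 240 − 625 = -£385.
Shutting down would mean losing the fixed cost of £457, so operating at a loss of £385 is better by £72.

Profit = -£385 at q = 6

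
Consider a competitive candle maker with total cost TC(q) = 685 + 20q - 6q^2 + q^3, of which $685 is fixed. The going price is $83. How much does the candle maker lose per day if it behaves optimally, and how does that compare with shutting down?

AVC = 20 - 6q + q^2; min AVC = $11 at q = 3. Since P = $83 ≥ min AVC, the firm produces.
MC = 20 - 12q + 3q^2. Setting P = MC and taking the root on the rising branch gives q* = 7.
TR = 83·7 = 581. TC = 685 + 189 = 874. Profit = 581 − 874 = -$293.
That loss of $293 beats the $685 the firm would lose by shutting down; producing recovers $392 of fixed cost.

Profit = -$293 at q = 7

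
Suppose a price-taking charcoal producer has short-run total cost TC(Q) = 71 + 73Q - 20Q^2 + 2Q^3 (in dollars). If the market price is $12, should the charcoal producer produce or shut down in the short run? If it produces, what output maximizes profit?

Shut down

Strip out fixed cost: VC = 73Q - 20Q^2 + 2Q^3. Then AVC = 73 - 20Q + 2Q^2 and MC = 73 - 40Q + 6Q^2.
The AVC parabola has its vertex at Q = 20/4 = 5, where AVC = 73 - 20·5 + 2·5^2 = $23.
With P < min AVC ($12 < $23), every unit sold adds to the loss.
The firm minimizes its loss by shutting down and losing only its fixed cost of $71.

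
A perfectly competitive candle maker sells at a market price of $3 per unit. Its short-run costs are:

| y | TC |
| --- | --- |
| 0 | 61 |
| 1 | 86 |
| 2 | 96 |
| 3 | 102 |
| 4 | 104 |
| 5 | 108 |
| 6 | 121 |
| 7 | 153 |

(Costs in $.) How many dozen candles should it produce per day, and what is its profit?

Tabulate TR − TC: y=0: -61; y=1: -83; y=2: -90; y=3: -93; y=4: -92; y=5: -93; y=6: -103; y=7: -132.
Profit is highest at y = 0. Equivalently, the lowest AVC in the table is 47/5 ≈ $9.40 at y = 5, and P = $3 falls below it — price never covers variable cost, so the firm shuts down and loses only its fixed cost.

y = 0 (shut down); profit = -$61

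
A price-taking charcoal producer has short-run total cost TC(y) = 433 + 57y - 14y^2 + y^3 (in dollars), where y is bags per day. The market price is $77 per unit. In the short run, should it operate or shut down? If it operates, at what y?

Produce at y = 10

Variable cost is VC = 57y - 14y^2 + y^3, so AVC = VC/y = 57 - 14y + y^2 and MC = dTC/dy = 57 - 28y + 3y^2.
AVC hits its minimum where MC = AVC, at y = 7, giving min AVC = 57 - 14·7 + 7^2 = $8.
Since P = $77 ≥ min AVC = $8, price covers variable cost and the firm should produce.
P = MC gives -20 - 28y + 3y^2 = 0, with roots -2/3 and 10. Take the larger (rising MC): y* = 10.
Check: AVC at y = 10 is $17 ≤ P, so revenue covers variable cost.
Profit = P·y − TC = 77·10 − 603 = $167.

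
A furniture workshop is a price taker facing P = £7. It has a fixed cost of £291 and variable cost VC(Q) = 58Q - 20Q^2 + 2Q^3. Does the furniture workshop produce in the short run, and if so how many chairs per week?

Shut down

Strip out fixed cost: VC = 58Q - 20Q^2 + 2Q^3. Then AVC = 58 - 20Q + 2Q^2 and MC = 58 - 40Q + 6Q^2.
AVC is minimized where dAVC/dQ = -20 + 4Q = 0, at Q = 5; min AVC = 58 - 20·5 + 2·5^2 = £8.
Since P = £7 < min AVC = £8, price fails to cover variable cost at any output.
Shutting down limits the loss to fixed cost, £291.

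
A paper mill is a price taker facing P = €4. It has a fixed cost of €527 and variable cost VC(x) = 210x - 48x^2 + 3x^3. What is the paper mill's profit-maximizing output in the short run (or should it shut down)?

Strip out fixed cost: VC = 210x - 48x^2 + 3x^3. Then AVC = 210 - 48x + 3x^2 and MC = 210 - 96x + 9x^2.
AVC is minimized where dAVC/dx = -48 + 6x = 0, at x = 8; min AVC = 210 - 48·8 + 3·8^2 = €18.
With P < min AVC (€4 < €18), every unit sold adds to the loss.
Best response: produce nothing and absorb the €527 fixed cost.

Shut down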